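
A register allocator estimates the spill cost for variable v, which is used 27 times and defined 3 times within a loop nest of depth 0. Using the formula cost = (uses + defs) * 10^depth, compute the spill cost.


uses + defs = 27 + 3 = 30
10^0 = 1
Spill cost = 30 * 1 = 30

30


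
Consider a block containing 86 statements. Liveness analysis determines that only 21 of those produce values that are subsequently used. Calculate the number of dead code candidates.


Dead code = total statements - live definitions
= 86 - 21 = 65

65


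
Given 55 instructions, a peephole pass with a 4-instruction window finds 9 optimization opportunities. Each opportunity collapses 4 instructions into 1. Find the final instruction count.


Each match removes 3 instructions.
Total removed = 9 * 3 = 27
Remaining = 55 - 27 = 28

28


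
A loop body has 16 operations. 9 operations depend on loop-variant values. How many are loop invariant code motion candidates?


Invariant candidates = total - loop-dependent
= 16 - 9 = 7

7


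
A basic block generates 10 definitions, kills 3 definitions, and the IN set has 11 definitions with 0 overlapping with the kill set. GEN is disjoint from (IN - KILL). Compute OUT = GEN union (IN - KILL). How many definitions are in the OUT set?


IN - KILL: 11 - 0 = 11 surviving definitions
OUT = GEN + surviving = 10 + 11 = 21

21


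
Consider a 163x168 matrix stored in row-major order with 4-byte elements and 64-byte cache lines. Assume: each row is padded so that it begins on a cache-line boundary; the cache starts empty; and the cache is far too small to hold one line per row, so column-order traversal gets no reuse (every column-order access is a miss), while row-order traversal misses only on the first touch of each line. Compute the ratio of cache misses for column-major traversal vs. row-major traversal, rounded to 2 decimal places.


Each row occupies 168 * 4 = 672 bytes and starts on a line boundary, so it spans ceil(672 / 64) = 11 cache lines.
Row-major traversal misses (one per line touched): 163 * ceil(168 * 4 / 64) = 1793
Column-major traversal misses (no reuse, every access misses): 163 * 168 = 27384
Ratio = 27384 / 1793 = 15.27

15.27


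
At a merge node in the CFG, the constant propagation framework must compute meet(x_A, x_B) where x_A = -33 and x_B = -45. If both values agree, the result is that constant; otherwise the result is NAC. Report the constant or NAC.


Meet operation: if both paths give the same constant, result is that constant; if they differ, result is NAC (not-a-constant).
Path A: -33, Path B: -45 -> differ
Result: not-a-constant -> NAC

NAC


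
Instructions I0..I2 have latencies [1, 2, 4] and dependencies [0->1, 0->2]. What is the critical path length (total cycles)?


Compute longest path through dependency graph: dist(Ik) = max over predecessors of dist + latency(Ik).
dist(I0) = latency 1 = 1
dist(I1) = dist(I0) + 2 = 1 + 2 = 3
dist(I2) = dist(I0) + 4 = 1 + 4 = 5
Critical path = max dist = 5

5


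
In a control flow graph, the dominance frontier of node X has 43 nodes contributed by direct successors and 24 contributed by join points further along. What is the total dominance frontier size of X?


DF(X) = direct successor contributions + join point contributions
= 43 + 24 = 67

67


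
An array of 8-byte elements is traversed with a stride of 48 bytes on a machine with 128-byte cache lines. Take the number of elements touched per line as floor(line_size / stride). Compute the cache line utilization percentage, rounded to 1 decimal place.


Elements per cache line = floor(128 / 48) = 2
Bytes used = 2 * 8 = 16
Utilization = 16 / 128 * 100 = 12.5%

12.5


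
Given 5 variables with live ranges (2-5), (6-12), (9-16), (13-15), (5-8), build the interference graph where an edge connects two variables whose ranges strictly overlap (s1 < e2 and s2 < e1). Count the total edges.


Check all pairs for overlapping intervals.
Two intervals (s1,e1) and (s2,e2) overlap if s1 < e2 and s2 < e1.
v0 (2-5) vs v1..v4: overlaps none -> 0
v1 (6-12) vs v2..v4: overlaps v2, v4 -> 2
v2 (9-16) vs v3..v4: overlaps v3 -> 1
v3 (13-15) vs v4: overlaps none -> 0
Total overlapping pairs = 0 + 2 + 1 + 0 = 3

3


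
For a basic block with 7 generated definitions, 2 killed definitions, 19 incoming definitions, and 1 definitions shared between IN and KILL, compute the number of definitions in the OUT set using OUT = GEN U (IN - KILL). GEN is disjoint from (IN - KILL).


IN - KILL: 19 - 1 = 18 surviving definitions
OUT = GEN + surviving = 7 + 18 = 25

25


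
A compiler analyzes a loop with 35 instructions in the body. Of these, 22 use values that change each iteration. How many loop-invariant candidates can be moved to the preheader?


Invariant candidates = total - loop-dependent
= 35 - 22 = 13

13


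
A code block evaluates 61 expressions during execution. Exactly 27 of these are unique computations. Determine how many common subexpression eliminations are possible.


CSE count = total expressions - unique expressions
= 61 - 27 = 34

34


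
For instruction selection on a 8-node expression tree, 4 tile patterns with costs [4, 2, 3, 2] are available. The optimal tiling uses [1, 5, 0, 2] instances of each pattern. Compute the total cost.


Total cost = sum(count_i * cost_i)
= 1*4 + 5*2 + 0*3 + 2*2
= 18

18


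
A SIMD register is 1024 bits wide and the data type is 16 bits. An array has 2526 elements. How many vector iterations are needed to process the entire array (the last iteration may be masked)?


Width = 1024 / 16 = 64 elements per vector op
Iterations = ceil(2526 / 64) = 40

40


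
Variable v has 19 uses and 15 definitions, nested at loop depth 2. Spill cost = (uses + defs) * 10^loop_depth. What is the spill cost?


uses + defs = 19 + 15 = 34
10^2 = 100
Spill cost = 34 * 100 = 3400

3400


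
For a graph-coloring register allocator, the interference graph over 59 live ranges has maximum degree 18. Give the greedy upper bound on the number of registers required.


Greedy coloring never needs more than (max_degree + 1) colors: when coloring a vertex, at most max_degree neighbors are already colored.
Upper bound = 18 + 1 = 19

19


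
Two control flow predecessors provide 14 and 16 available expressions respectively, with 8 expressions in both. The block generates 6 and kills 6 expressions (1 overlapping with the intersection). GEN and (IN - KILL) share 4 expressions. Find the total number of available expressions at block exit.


IN = intersection of predecessors = 8
IN - KILL = 8 - 1 = 7
|OUT| = |GEN| + |IN - KILL| - |GEN ∩ (IN - KILL)| = 6 + 7 - 4 = 9

9


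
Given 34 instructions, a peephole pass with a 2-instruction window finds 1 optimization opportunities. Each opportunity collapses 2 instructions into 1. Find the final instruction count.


Each match removes 1 instructions.
Total removed = 1 * 1 = 1
Remaining = 34 - 1 = 33

33


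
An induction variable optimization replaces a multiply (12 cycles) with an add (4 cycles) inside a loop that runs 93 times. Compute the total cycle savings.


Per-iteration saving = 12 - 4 = 8
Total saved = 93 * 8 = 744

744


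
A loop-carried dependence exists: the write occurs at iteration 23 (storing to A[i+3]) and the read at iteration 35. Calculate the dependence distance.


Distance = read iteration - write iteration
= 35 - 23 = 12

12


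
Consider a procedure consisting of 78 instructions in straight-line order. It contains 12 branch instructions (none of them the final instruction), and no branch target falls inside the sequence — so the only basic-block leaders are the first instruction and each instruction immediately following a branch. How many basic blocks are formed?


With no in-sequence branch targets, the leaders are the first instruction plus the instruction after each branch.
Number of basic blocks = branches + 1
= 12 + 1 = 13

13


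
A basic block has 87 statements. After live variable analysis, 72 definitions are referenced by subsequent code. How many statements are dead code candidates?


Dead code = total statements - live definitions
= 87 - 72 = 15

15


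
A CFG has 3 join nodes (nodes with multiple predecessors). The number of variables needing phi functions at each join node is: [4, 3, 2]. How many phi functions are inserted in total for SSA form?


Total phi functions = sum of phi functions at each join node
= 4 + 3 + 2 = 9

9


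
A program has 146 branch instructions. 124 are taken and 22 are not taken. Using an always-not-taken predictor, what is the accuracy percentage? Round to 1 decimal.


Predictor: always-not-taken
Correct predictions = 22
Accuracy = 22 / 146 * 100 = 15.1%

15.1


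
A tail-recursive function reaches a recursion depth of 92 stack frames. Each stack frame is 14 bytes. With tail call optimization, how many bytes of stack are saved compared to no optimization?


Without TCO: 92 * 14 = 1288 bytes
With TCO: reuse 1 frame = 14 bytes
Savings = 1288 - 14 = 1274

1274


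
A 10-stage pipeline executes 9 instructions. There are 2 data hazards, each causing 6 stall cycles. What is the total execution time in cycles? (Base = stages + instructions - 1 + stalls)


Base cycles = 10 + 9 - 1 = 18
Total stalls = 2 * 6 = 12
Total = 18 + 12 = 30

30


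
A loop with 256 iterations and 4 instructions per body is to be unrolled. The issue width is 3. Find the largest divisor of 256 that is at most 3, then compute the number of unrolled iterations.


Largest divisor of 256 <= 3 is 2
New iterations = 256 / 2 = 128

128


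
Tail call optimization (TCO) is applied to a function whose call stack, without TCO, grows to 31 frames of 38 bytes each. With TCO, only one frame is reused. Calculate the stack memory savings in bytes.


Without TCO: 31 * 38 = 1178 bytes
With TCO: reuse 1 frame = 38 bytes
Savings = 1178 - 38 = 1140

1140


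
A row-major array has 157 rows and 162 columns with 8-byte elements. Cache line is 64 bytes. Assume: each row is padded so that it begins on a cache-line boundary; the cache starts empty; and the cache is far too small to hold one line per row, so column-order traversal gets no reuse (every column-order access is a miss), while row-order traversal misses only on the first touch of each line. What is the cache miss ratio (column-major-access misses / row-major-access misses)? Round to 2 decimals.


Each row occupies 162 * 8 = 1296 bytes and starts on a line boundary, so it spans ceil(1296 / 64) = 21 cache lines.
Row-major traversal misses (one per line touched): 157 * ceil(162 * 8 / 64) = 3297
Column-major traversal misses (no reuse, every access misses): 157 * 162 = 25434
Ratio = 25434 / 3297 = 7.71

7.71


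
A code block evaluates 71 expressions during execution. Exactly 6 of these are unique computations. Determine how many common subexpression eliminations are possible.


CSE count = total expressions - unique expressions
= 71 - 6 = 65

65


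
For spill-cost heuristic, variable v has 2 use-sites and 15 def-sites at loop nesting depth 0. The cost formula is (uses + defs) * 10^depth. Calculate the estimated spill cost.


uses + defs = 2 + 15 = 17
10^0 = 1
Spill cost = 17 * 1 = 17

17


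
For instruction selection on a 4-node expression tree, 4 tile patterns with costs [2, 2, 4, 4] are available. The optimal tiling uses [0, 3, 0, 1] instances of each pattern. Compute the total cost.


Total cost = sum(count_i * cost_i)
= 0*2 + 3*2 + 0*4 + 1*4
= 10

10


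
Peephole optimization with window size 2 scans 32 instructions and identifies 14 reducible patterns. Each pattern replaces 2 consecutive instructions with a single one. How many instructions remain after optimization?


Each match removes 1 instructions.
Total removed = 14 * 1 = 14
Remaining = 32 - 14 = 18

18


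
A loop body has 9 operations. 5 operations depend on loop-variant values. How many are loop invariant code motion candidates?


Invariant candidates = total - loop-dependent
= 9 - 5 = 4

4


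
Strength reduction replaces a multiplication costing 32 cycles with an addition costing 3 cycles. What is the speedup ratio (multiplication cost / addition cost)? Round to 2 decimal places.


Ratio = mult_cost / add_cost = 32 / 3 = 10.67

10.67


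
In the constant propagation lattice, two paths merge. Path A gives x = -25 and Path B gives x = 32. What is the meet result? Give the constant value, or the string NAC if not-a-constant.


Meet operation: if both paths give the same constant, result is that constant; if they differ, result is NAC (not-a-constant).
Path A: -25, Path B: 32 -> differ
Result: not-a-constant -> NAC

NAC


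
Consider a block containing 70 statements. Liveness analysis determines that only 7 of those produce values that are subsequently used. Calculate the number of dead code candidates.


Dead code = total statements - live definitions
= 70 - 7 = 63

63


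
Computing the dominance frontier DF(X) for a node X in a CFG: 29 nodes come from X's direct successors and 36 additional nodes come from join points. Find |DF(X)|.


DF(X) = direct successor contributions + join point contributions
= 29 + 36 = 65

65


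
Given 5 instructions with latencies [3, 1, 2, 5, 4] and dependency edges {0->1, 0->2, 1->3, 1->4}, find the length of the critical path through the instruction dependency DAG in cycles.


Compute longest path through dependency graph: dist(Ik) = max over predecessors of dist + latency(Ik).
dist(I0) = latency 3 = 3
dist(I1) = dist(I0) + 1 = 3 + 1 = 4
dist(I2) = dist(I0) + 2 = 3 + 2 = 5
dist(I3) = dist(I1) + 5 = 4 + 5 = 9
dist(I4) = dist(I1) + 4 = 4 + 4 = 8
Critical path = max dist = 9

9


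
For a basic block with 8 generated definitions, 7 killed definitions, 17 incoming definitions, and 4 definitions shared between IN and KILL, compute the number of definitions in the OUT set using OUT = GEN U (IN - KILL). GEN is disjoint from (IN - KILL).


IN - KILL: 17 - 4 = 13 surviving definitions
OUT = GEN + surviving = 8 + 13 = 21

21


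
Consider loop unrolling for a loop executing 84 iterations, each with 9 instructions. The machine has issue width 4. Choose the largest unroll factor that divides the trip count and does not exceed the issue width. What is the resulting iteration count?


Largest divisor of 84 <= 4 is 4
New iterations = 84 / 4 = 21

21


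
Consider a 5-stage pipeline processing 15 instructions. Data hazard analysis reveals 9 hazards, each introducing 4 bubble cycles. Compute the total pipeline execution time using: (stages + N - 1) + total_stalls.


Base cycles = 5 + 15 - 1 = 19
Total stalls = 9 * 4 = 36
Total = 19 + 36 = 55

55


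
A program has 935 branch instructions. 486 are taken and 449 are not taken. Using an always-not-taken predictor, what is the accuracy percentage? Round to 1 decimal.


Predictor: always-not-taken
Correct predictions = 449
Accuracy = 449 / 935 * 100 = 48.0%

48.0


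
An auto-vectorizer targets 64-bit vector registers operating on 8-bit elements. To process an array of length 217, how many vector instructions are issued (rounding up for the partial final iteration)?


Width = 64 / 8 = 8 elements per vector op
Iterations = ceil(217 / 8) = 28

28


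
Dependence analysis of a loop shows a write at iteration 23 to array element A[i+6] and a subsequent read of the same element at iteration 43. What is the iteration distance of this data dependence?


Distance = read iteration - write iteration
= 43 - 23 = 20

20


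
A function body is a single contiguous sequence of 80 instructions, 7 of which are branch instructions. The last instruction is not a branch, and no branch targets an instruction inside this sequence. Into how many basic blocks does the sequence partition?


With no in-sequence branch targets, the leaders are the first instruction plus the instruction after each branch.
Number of basic blocks = branches + 1
= 7 + 1 = 8

8


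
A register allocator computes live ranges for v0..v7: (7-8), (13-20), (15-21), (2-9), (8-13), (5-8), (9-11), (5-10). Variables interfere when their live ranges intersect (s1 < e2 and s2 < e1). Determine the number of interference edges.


Check all pairs for overlapping intervals.
Two intervals (s1,e1) and (s2,e2) overlap if s1 < e2 and s2 < e1.
v0 (7-8) vs v1..v7: overlaps v3, v5, v7 -> 3
v1 (13-20) vs v2..v7: overlaps v2 -> 1
v2 (15-21) vs v3..v7: overlaps none -> 0
v3 (2-9) vs v4..v7: overlaps v4, v5, v7 -> 3
v4 (8-13) vs v5..v7: overlaps v6, v7 -> 2
v5 (5-8) vs v6..v7: overlaps v7 -> 1
v6 (9-11) vs v7: overlaps v7 -> 1
Total overlapping pairs = 3 + 1 + 0 + 3 + 2 + 1 + 1 = 11

11


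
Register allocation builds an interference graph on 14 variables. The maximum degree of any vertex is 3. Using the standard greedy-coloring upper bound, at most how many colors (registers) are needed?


Greedy coloring never needs more than (max_degree + 1) colors: when coloring a vertex, at most max_degree neighbors are already colored.
Upper bound = 3 + 1 = 4

4


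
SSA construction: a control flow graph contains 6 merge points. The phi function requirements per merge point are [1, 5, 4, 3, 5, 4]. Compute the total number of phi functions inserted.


Total phi functions = sum of phi functions at each join node
= 1 + 5 + 4 + 3 + 5 + 4 = 22

22


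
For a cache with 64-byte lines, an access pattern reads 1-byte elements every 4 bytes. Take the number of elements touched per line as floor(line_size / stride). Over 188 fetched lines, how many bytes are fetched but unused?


Elements per line = floor(64 / 4) = 16
Bytes used per line = 16 * 1 = 16
Wasted per line = 64 - 16 = 48
Total wasted = 48 * 188 = 9024

9024


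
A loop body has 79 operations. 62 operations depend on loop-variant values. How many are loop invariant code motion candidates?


Invariant candidates = total - loop-dependent
= 79 - 62 = 17

17


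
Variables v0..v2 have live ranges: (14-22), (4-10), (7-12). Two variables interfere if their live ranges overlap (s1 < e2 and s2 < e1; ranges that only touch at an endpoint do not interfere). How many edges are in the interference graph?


Check all pairs for overlapping intervals.
Two intervals (s1,e1) and (s2,e2) overlap if s1 < e2 and s2 < e1.
v0 (14-22) vs v1..v2: overlaps none -> 0
v1 (4-10) vs v2: overlaps v2 -> 1
Total overlapping pairs = 0 + 1 = 1

1


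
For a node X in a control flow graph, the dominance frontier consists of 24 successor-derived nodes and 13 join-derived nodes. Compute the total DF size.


DF(X) = direct successor contributions + join point contributions
= 24 + 13 = 37

37


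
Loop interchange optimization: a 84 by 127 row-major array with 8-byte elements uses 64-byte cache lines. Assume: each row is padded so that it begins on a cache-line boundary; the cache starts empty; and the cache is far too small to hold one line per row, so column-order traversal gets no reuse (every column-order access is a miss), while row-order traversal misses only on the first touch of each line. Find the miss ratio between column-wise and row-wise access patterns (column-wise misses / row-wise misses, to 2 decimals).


Each row occupies 127 * 8 = 1016 bytes and starts on a line boundary, so it spans ceil(1016 / 64) = 16 cache lines.
Row-major traversal misses (one per line touched): 84 * ceil(127 * 8 / 64) = 1344
Column-major traversal misses (no reuse, every access misses): 84 * 127 = 10668
Ratio = 10668 / 1344 = 7.94

7.94


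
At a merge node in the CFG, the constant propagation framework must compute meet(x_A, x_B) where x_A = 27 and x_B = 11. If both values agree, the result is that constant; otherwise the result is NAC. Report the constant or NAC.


Meet operation: if both paths give the same constant, result is that constant; if they differ, result is NAC (not-a-constant).
Path A: 27, Path B: 11 -> differ
Result: not-a-constant -> NAC

NAC


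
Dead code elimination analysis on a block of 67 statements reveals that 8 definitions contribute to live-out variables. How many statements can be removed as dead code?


Dead code = total statements - live definitions
= 67 - 8 = 59

59


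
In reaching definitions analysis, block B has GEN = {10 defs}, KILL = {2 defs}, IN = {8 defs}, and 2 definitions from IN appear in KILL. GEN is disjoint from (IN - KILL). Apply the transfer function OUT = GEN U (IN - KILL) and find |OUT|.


IN - KILL: 8 - 2 = 6 surviving definitions
OUT = GEN + surviving = 10 + 6 = 16

16


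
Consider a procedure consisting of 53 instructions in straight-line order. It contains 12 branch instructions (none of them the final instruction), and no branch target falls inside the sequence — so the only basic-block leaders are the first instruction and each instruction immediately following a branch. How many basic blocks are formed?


With no in-sequence branch targets, the leaders are the first instruction plus the instruction after each branch.
Number of basic blocks = branches + 1
= 12 + 1 = 13

13


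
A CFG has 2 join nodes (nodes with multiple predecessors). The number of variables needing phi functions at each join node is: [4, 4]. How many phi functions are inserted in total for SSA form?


Total phi functions = sum of phi functions at each join node
= 4 + 4 = 8

8


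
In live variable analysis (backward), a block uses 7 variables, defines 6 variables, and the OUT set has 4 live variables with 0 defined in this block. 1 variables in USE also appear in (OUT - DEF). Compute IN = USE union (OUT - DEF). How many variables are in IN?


OUT - DEF: 4 - 0 = 4
|IN| = |USE| + |OUT - DEF| - |USE ∩ (OUT - DEF)| = 7 + 4 - 1 = 10

10


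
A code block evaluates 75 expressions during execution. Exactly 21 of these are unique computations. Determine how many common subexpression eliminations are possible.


CSE count = total expressions - unique expressions
= 75 - 21 = 54

54


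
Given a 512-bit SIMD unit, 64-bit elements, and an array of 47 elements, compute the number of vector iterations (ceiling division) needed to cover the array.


Width = 512 / 64 = 8 elements per vector op
Iterations = ceil(47 / 8) = 6

6


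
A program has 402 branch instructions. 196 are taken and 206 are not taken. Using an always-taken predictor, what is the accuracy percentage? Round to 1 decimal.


Predictor: always-taken
Correct predictions = 196
Accuracy = 196 / 402 * 100 = 48.8%

48.8


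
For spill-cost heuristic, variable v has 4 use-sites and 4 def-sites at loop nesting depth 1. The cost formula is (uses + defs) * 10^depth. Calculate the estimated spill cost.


uses + defs = 4 + 4 = 8
10^1 = 10
Spill cost = 8 * 10 = 80

80


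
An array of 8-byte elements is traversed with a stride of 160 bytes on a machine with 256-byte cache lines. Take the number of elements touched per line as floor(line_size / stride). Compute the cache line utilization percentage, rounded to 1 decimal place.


Elements per cache line = floor(256 / 160) = 1
Bytes used = 1 * 8 = 8
Utilization = 8 / 256 * 100 = 3.1%

3.1


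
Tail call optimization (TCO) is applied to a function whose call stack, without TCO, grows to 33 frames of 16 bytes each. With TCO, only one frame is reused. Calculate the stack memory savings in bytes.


Without TCO: 33 * 16 = 528 bytes
With TCO: reuse 1 frame = 16 bytes
Savings = 528 - 16 = 512

512


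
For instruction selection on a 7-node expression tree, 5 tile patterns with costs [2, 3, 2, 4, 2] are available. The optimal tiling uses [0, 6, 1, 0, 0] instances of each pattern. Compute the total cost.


Total cost = sum(count_i * cost_i)
= 0*2 + 6*3 + 1*2 + 0*4 + 0*2
= 20

20


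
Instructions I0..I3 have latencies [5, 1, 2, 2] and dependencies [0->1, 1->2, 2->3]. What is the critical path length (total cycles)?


Compute longest path through dependency graph: dist(Ik) = max over predecessors of dist + latency(Ik).
dist(I0) = latency 5 = 5
dist(I1) = dist(I0) + 1 = 5 + 1 = 6
dist(I2) = dist(I1) + 2 = 6 + 2 = 8
dist(I3) = dist(I2) + 2 = 8 + 2 = 10
Critical path = max dist = 10

10


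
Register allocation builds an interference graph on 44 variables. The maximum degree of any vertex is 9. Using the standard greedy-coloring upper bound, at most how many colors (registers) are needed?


Greedy coloring never needs more than (max_degree + 1) colors: when coloring a vertex, at most max_degree neighbors are already colored.
Upper bound = 9 + 1 = 10

10


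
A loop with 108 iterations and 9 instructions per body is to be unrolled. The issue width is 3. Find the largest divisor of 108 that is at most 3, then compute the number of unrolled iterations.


Largest divisor of 108 <= 3 is 3
New iterations = 108 / 3 = 36

36


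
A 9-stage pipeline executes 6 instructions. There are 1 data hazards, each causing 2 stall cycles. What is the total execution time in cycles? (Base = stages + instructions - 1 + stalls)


Base cycles = 9 + 6 - 1 = 14
Total stalls = 1 * 2 = 2
Total = 14 + 2 = 16

16


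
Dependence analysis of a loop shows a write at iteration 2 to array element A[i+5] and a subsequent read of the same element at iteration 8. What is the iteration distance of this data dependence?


Distance = read iteration - write iteration
= 8 - 2 = 6

6


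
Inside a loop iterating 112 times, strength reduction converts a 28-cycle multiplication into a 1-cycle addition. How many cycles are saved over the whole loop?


Per-iteration saving = 28 - 1 = 27
Total saved = 112 * 27 = 3024

3024


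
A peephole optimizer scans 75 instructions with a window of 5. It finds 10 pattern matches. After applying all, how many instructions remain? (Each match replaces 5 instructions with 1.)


Each match removes 4 instructions.
Total removed = 10 * 4 = 40
Remaining = 75 - 40 = 35

35


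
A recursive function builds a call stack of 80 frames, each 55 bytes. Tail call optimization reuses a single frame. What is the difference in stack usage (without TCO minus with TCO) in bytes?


Without TCO: 80 * 55 = 4400 bytes
With TCO: reuse 1 frame = 55 bytes
Savings = 4400 - 55 = 4345

4345


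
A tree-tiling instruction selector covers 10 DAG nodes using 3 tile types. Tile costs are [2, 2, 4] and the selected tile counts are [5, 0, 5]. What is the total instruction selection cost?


Total cost = sum(count_i * cost_i)
= 5*2 + 0*2 + 5*4
= 30

30


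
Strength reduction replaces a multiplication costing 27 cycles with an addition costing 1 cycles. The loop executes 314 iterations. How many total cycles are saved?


Per-iteration saving = 27 - 1 = 26
Total saved = 314 * 26 = 8164

8164


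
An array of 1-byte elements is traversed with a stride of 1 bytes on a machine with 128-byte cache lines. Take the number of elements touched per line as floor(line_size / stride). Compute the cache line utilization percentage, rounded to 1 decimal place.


Elements per cache line = floor(128 / 1) = 128
Bytes used = 128 * 1 = 128
Utilization = 128 / 128 * 100 = 100.0%

100.0


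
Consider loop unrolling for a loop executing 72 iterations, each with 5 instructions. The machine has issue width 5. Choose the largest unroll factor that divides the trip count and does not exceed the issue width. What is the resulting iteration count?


Largest divisor of 72 <= 5 is 4
New iterations = 72 / 4 = 18

18


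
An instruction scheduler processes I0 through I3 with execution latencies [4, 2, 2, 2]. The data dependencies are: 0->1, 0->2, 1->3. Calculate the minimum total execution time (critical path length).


Compute longest path through dependency graph: dist(Ik) = max over predecessors of dist + latency(Ik).
dist(I0) = latency 4 = 4
dist(I1) = dist(I0) + 2 = 4 + 2 = 6
dist(I2) = dist(I0) + 2 = 4 + 2 = 6
dist(I3) = dist(I1) + 2 = 6 + 2 = 8
Critical path = max dist = 8

8


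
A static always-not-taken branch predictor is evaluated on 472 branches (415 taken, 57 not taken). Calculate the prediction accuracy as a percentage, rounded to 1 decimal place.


Predictor: always-not-taken
Correct predictions = 57
Accuracy = 57 / 472 * 100 = 12.1%

12.1


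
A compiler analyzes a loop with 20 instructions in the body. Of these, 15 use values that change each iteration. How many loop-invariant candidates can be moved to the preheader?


Invariant candidates = total - loop-dependent
= 20 - 15 = 5

5


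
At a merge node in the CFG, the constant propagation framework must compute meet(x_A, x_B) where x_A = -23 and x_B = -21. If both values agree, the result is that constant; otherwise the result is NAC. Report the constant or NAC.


Meet operation: if both paths give the same constant, result is that constant; if they differ, result is NAC (not-a-constant).
Path A: -23, Path B: -21 -> differ
Result: not-a-constant -> NAC

NAC


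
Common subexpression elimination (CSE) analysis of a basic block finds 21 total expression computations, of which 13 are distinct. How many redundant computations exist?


CSE count = total expressions - unique expressions
= 21 - 13 = 8

8


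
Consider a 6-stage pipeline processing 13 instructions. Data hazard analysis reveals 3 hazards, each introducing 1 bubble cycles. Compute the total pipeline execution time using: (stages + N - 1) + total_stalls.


Base cycles = 6 + 13 - 1 = 18
Total stalls = 3 * 1 = 3
Total = 18 + 3 = 21

21


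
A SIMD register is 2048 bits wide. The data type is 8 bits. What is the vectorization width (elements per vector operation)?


Width = SIMD bits / data type bits
= 2048 / 8 = 256

256


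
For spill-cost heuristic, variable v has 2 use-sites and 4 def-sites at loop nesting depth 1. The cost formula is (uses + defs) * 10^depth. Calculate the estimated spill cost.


uses + defs = 2 + 4 = 6
10^1 = 10
Spill cost = 6 * 10 = 60

60


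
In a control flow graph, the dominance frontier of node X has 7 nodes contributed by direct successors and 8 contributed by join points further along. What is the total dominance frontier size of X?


DF(X) = direct successor contributions + join point contributions
= 7 + 8 = 15

15


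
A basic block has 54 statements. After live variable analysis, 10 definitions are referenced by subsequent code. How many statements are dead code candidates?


Dead code = total statements - live definitions
= 54 - 10 = 44

44


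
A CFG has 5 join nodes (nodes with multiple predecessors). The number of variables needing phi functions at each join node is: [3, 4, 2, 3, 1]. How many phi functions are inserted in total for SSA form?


Total phi functions = sum of phi functions at each join node
= 3 + 4 + 2 + 3 + 1 = 13

13


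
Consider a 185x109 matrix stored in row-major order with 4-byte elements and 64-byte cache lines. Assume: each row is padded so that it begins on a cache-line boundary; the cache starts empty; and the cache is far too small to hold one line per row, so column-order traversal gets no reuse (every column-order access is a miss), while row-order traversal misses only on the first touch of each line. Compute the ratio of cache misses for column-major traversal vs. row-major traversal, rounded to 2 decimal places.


Each row occupies 109 * 4 = 436 bytes and starts on a line boundary, so it spans ceil(436 / 64) = 7 cache lines.
Row-major traversal misses (one per line touched): 185 * ceil(109 * 4 / 64) = 1295
Column-major traversal misses (no reuse, every access misses): 185 * 109 = 20165
Ratio = 20165 / 1295 = 15.57

15.57


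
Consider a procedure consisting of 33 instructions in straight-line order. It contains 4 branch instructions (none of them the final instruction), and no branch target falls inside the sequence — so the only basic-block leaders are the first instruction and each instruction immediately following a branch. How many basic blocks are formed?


With no in-sequence branch targets, the leaders are the first instruction plus the instruction after each branch.
Number of basic blocks = branches + 1
= 4 + 1 = 5

5


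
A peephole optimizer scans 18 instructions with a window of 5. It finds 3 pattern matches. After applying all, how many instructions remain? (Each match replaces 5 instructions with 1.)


Each match removes 4 instructions.
Total removed = 3 * 4 = 12
Remaining = 18 - 12 = 6

6


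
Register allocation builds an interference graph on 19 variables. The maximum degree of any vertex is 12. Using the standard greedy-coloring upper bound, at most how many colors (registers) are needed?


Greedy coloring never needs more than (max_degree + 1) colors: when coloring a vertex, at most max_degree neighbors are already colored.
Upper bound = 12 + 1 = 13

13


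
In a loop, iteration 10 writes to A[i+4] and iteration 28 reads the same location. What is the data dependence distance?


Distance = read iteration - write iteration
= 28 - 10 = 18

18


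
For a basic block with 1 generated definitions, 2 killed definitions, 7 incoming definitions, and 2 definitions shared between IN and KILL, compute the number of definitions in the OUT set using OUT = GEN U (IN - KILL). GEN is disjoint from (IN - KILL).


IN - KILL: 7 - 2 = 5 surviving definitions
OUT = GEN + surviving = 1 + 5 = 6

6


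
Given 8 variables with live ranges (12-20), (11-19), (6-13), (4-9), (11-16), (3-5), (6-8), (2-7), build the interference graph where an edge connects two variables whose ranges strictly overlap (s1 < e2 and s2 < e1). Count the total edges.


Check all pairs for overlapping intervals.
Two intervals (s1,e1) and (s2,e2) overlap if s1 < e2 and s2 < e1.
v0 (12-20) vs v1..v7: overlaps v1, v2, v4 -> 3
v1 (11-19) vs v2..v7: overlaps v2, v4 -> 2
v2 (6-13) vs v3..v7: overlaps v3, v4, v6, v7 -> 4
v3 (4-9) vs v4..v7: overlaps v5, v6, v7 -> 3
v4 (11-16) vs v5..v7: overlaps none -> 0
v5 (3-5) vs v6..v7: overlaps v7 -> 1
v6 (6-8) vs v7: overlaps v7 -> 1
Total overlapping pairs = 3 + 2 + 4 + 3 + 0 + 1 + 1 = 14

14


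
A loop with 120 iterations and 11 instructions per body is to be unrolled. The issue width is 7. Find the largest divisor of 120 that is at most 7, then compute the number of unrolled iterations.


Largest divisor of 120 <= 7 is 6
New iterations = 120 / 6 = 20

20


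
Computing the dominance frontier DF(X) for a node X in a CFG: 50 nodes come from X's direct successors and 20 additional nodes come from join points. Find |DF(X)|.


DF(X) = direct successor contributions + join point contributions
= 50 + 20 = 70

70


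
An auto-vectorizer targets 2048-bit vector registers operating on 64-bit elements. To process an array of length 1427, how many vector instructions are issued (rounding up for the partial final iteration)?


Width = 2048 / 64 = 32 elements per vector op
Iterations = ceil(1427 / 32) = 45

45


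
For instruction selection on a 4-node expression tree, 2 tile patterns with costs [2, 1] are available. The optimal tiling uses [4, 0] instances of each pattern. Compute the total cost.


Total cost = sum(count_i * cost_i)
= 4*2 + 0*1
= 8

8


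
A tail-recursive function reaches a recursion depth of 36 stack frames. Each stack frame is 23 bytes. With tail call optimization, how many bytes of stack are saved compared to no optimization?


Without TCO: 36 * 23 = 828 bytes
With TCO: reuse 1 frame = 23 bytes
Savings = 828 - 23 = 805

805


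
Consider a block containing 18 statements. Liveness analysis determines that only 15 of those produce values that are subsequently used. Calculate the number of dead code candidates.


Dead code = total statements - live definitions
= 18 - 15 = 3

3


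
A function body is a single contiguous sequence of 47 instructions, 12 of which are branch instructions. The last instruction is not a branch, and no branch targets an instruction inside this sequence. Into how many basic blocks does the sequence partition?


With no in-sequence branch targets, the leaders are the first instruction plus the instruction after each branch.
Number of basic blocks = branches + 1
= 12 + 1 = 13

13


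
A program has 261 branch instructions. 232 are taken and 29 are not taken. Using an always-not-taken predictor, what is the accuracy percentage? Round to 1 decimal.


Predictor: always-not-taken
Correct predictions = 29
Accuracy = 29 / 261 * 100 = 11.1%

11.1


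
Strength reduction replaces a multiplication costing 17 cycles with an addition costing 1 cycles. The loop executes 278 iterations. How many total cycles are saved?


Per-iteration saving = 17 - 1 = 16
Total saved = 278 * 16 = 4448

4448


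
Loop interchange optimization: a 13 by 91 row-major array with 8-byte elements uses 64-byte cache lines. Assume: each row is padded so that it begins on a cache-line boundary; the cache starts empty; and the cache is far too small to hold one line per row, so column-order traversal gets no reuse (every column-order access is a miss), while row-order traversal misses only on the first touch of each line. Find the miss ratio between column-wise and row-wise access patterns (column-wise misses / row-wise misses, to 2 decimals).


Each row occupies 91 * 8 = 728 bytes and starts on a line boundary, so it spans ceil(728 / 64) = 12 cache lines.
Row-major traversal misses (one per line touched): 13 * ceil(91 * 8 / 64) = 156
Column-major traversal misses (no reuse, every access misses): 13 * 91 = 1183
Ratio = 1183 / 156 = 7.58

7.58


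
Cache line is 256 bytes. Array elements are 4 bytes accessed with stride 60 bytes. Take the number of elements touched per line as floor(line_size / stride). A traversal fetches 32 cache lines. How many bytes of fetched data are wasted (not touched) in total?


Elements per line = floor(256 / 60) = 4
Bytes used per line = 4 * 4 = 16
Wasted per line = 256 - 16 = 240
Total wasted = 240 * 32 = 7680

7680


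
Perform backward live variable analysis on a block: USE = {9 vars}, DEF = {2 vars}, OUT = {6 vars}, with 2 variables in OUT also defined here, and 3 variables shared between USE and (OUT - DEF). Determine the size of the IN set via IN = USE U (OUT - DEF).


OUT - DEF: 6 - 2 = 4
|IN| = |USE| + |OUT - DEF| - |USE ∩ (OUT - DEF)| = 9 + 4 - 3 = 10

10


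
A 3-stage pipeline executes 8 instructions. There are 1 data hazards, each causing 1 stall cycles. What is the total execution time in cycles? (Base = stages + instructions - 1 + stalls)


Base cycles = 3 + 8 - 1 = 10
Total stalls = 1 * 1 = 1
Total = 10 + 1 = 11

11


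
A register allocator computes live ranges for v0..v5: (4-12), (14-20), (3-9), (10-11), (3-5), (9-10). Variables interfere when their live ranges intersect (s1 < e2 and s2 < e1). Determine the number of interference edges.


Check all pairs for overlapping intervals.
Two intervals (s1,e1) and (s2,e2) overlap if s1 < e2 and s2 < e1.
v0 (4-12) vs v1..v5: overlaps v2, v3, v4, v5 -> 4
v1 (14-20) vs v2..v5: overlaps none -> 0
v2 (3-9) vs v3..v5: overlaps v4 -> 1
v3 (10-11) vs v4..v5: overlaps none -> 0
v4 (3-5) vs v5: overlaps none -> 0
Total overlapping pairs = 4 + 0 + 1 + 0 + 0 = 5

5


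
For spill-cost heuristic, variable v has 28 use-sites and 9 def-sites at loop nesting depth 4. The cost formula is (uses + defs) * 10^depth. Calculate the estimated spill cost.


uses + defs = 28 + 9 = 37
10^4 = 10000
Spill cost = 37 * 10000 = 370000

370000


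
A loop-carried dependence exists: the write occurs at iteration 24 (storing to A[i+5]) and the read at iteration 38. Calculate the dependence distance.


Distance = read iteration - write iteration
= 38 - 24 = 14

14


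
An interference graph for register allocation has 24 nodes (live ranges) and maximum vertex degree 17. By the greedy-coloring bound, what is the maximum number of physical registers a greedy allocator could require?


Greedy coloring never needs more than (max_degree + 1) colors: when coloring a vertex, at most max_degree neighbors are already colored.
Upper bound = 17 + 1 = 18

18


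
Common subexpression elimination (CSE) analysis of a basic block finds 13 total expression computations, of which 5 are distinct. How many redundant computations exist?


CSE count = total expressions - unique expressions
= 13 - 5 = 8

8
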